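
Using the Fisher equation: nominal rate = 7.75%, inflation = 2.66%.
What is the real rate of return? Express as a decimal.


Formula: (1 + r_real) = (1 + r_nom) / (1 + inflation)
Substituting: (1 + r_real) = 1.0775 / 1.0266
(1 + r_real) = 1.049581
r_real = 1.049581 - 1 = 0.049581

0.049581


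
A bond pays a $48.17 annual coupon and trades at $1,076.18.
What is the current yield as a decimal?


Formula: Current yield = annual coupon / price
Substituting: CY = $48.17 / $1,076.18
CY = 0.04476

0.04476


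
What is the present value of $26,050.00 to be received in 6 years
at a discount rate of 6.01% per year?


Formula: PV = FV / (1 + r)^n
Substituting: PV = $26,050.00 / (1 + 0.0601)^6
Discount factor: (1.0601)^6 = 1.419322
PV = $26,050.00 / 1.419322 = $18,353.83

$18,353.83


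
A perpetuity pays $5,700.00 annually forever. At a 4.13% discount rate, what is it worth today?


Formula: PV = C / r
Substituting: PV = $5,700.00 / 0.0413
PV = $138,014.53

$138,014.53


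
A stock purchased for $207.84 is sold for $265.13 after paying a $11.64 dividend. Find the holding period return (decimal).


Formula: HPR = (P1 - P0 + D) / P0
Gain: $265.13 - $207.84 + $11.64 = $68.93
HPR = $68.93 / $207.84 = 0.3316

0.3316


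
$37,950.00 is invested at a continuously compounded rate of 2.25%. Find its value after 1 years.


Formula: FV = P * e^(r*t)
Exponent: r*t = 0.0225 * 1 = 0.0225
e^(0.0225) = 1.022755
FV = $37,950.00 * 1.022755 = $38,813.55

$38,813.55


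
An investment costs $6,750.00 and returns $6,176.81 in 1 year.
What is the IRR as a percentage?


Formula: IRR = C1/C0 - 1
Substituting: IRR = $6,176.81 / $6,750.00 - 1
Ratio: 0.915083 - 1 = -0.084917
IRR = -8.4917%

-8.4917%


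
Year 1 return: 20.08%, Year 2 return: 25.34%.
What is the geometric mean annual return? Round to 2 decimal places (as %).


Formula: Geometric mean = ((1+r1)*(1+r2))^(1/2) - 1
Product: (1 + 0.2008) * (1 + 0.2534) = 1.2008 * 1.2534 = 1.505083
Square root: 1.505083^0.5 = 1.226818
Geometric mean = 1.226818 - 1 = 0.226818
As percentage: 22.68%

22.68%


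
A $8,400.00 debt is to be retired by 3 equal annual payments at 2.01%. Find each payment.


Formula: PMT = PV * r / (1 - (1+r)^(-n))
Denominator: 1 - (1 + 0.0201)^(-3) = 0.057955
Numerator: $8,400.00 * 0.0201 = 168.84
PMT = 168.84 / 0.057955 = $2,913.31

$2,913.31


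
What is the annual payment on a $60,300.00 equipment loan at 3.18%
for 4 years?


Formula: PMT = PV * r / (1 - (1+r)^(-n))
Denominator: 1 - (1 + 0.0318)^(-4) = 0.117697
Numerator: $60,300.00 * 0.0318 = 1917.54
PMT = 1917.54 / 0.117697 = $16,292.22

$16,292.22


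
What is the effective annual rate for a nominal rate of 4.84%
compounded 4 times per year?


Formula: EAR = (1 + r/m)^m - 1
Period rate: r/m = 0.0484 / 4 = 0.0121
Compounding: (1 + 0.0121)^4 = 1.049286
EAR = 1.049286 - 1 = 0.049286

0.049286


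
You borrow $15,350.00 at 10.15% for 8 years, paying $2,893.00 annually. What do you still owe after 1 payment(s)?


Formula: Balance = PV*(1+r)^k - PMT*((1+r)^k - 1)/r
Growth: (1 + 0.1015)^1 = 1.1015
Accumulated factor: ((1+r)^k - 1)/r = 1.0
Balance = $15,350.00 * 1.1015 - $2,893.00 * 1.0
Balance = $14,015.03

$14,015.03


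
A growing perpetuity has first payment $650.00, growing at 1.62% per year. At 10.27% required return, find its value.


Formula: PV = C / (r - g)
Spread: r - g = 0.1027 - 0.0162 = 0.0865
Substituting: PV = $650.00 / 0.0865
PV = $7,514.45

$7,514.45


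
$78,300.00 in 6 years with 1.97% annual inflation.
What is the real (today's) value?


Formula: Real value = nominal / (1 + inflation)^years
Price level: (1 + 0.0197)^6 = 1.124177
Real value = $78,300.00 / 1.124177 = $69,650.98

$69,650.98


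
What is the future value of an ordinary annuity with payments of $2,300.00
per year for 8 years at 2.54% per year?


Formula: FV = PMT * ((1+r)^n - 1) / r
Growth factor: (1 + 0.0254)^8 = 1.222212
Numerator: 1.222212 - 1 = 0.222212
FV = $2,300.00 * 0.222212 / 0.0254 = $20,121.55

$20,121.55


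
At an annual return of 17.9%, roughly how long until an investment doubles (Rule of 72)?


Formula: Years ≈ 72 / r
Substituting: Years ≈ 72 / 17.9
Years ≈ 4.0

4.0 years


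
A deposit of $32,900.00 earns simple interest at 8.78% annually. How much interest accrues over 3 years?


Formula: I = P * r * t
Substituting: I = $32,900.00 * 0.0878 * 3
Step: I = $32,900.00 * 0.2634
I = $8,665.86

$8,665.86


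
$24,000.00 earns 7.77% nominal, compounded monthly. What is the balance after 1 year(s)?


Formula: FV = P * (1 + r/m)^(m*t)
Period rate: r/m = 0.0777 / 12 = 0.006475
Total periods: m*t = 12 * 1 = 12
Growth factor: (1 + 0.006475)^12 = 1.080528
FV = $24,000.00 * 1.080528 = $25,932.66

$25,932.66


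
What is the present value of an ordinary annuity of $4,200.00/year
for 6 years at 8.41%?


Formula: PV = PMT * (1 - (1+r)^(-n)) / r
Discount factor: (1 + 0.0841)^(-6) = 0.616005
Bracket: 1 - 0.616005 = 0.383995
PV = $4,200.00 * 0.383995 / 0.0841 = $19,176.94

$19,176.94


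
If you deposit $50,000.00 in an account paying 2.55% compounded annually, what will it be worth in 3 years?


Formula: FV = P * (1 + r)^n
Substituting: FV = $50,000.00 * (1 + 0.0255)^3
Growth factor: (1.0255)^3 = 1.078467
FV = $50,000.00 * 1.078467 = $53,923.37

$53,923.37


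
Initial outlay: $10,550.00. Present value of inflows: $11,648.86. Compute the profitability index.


Formula: PI = PV(cash flows) / initial investment
Substituting: PI = $11,648.86 / $10,550.00
PI = 1.1042

1.1042


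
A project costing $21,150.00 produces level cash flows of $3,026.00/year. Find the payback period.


Formula: Payback = investment / annual cash flow
Substituting: Payback = $21,150.00 / $3,026.00
Payback = 6.9894 years

6.9894 years


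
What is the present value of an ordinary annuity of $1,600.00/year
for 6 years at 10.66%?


Formula: PV = PMT * (1 - (1+r)^(-n)) / r
Discount factor: (1 + 0.1066)^(-6) = 0.544573
Bracket: 1 - 0.544573 = 0.455427
PV = $1,600.00 * 0.455427 / 0.1066 = $6,835.68

$6,835.68


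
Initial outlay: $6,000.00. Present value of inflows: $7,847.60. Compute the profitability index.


Formula: PI = PV(cash flows) / initial investment
Substituting: PI = $7,847.60 / $6,000.00
PI = 1.3079

1.3079


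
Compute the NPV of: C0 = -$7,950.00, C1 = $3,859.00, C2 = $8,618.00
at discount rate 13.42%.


Formula: NPV = C0 + C1/(1+r) + C2/(1+r)^2
Discount C1: $3,859.00 / (1 + 0.1342) = $3,402.40
Discount C2: $8,618.00 / (1 + 0.1342)^2 = $6,699.27
NPV = -$7,950.00 + $3,402.40 + $6,699.27 = $2,151.66

$2,151.66


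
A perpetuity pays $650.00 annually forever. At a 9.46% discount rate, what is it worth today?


Formula: PV = C / r
Substituting: PV = $650.00 / 0.0946
PV = $6,871.04

$6,871.04


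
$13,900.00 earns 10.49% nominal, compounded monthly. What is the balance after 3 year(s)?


Formula: FV = P * (1 + r/m)^(m*t)
Period rate: r/m = 0.1049 / 12 = 0.008742
Total periods: m*t = 12 * 3 = 36
Growth factor: (1 + 0.008742)^36 = 1.367976
FV = $13,900.00 * 1.367976 = $19,014.87

$19,014.87


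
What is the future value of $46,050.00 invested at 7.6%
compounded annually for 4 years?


Formula: FV = P * (1 + r)^n
Substituting: FV = $46,050.00 * (1 + 0.076)^4
Growth factor: (1.076)^4 = 1.340445
FV = $46,050.00 * 1.340445 = $61,727.50

$61,727.50


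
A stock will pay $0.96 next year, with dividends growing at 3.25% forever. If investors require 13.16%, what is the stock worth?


Formula: P = D1 / (r - g)
Spread: r - g = 0.1316 - 0.0325 = 0.0991
Substituting: P = $0.96 / 0.0991
P = $9.69

$9.69


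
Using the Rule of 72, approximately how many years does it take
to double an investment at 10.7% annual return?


Formula: Years ≈ 72 / r
Substituting: Years ≈ 72 / 10.7
Years ≈ 6.7

6.7 years


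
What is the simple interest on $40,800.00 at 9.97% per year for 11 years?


Formula: I = P * r * t
Substituting: I = $40,800.00 * 0.0997 * 11
Step: I = $40,800.00 * 1.0967
I = $44,745.36

$44,745.36


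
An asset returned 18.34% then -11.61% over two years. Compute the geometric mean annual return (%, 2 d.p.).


Formula: Geometric mean = ((1+r1)*(1+r2))^(1/2) - 1
Product: (1 + 0.1834) * (1 + -0.1161) = 1.1834 * 0.8839 = 1.046007
Square root: 1.046007^0.5 = 1.022745
Geometric mean = 1.022745 - 1 = 0.022745
As percentage: 2.27%

2.27%


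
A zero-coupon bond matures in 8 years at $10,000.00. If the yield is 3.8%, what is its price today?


Formula: Price = FV / (1 + r)^n
Substituting: Price = $10,000.00 / (1 + 0.038)^8
Discount factor: (1.038)^8 = 1.347655
Price = $10,000.00 / 1.347655 = $7,420.30

$7,420.30


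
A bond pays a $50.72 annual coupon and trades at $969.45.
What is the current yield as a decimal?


Formula: Current yield = annual coupon / price
Substituting: CY = $50.72 / $969.45
CY = 0.052318

0.052318


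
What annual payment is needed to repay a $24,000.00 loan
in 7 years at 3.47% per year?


Formula: PMT = PV * r / (1 - (1+r)^(-n))
Denominator: 1 - (1 + 0.0347)^(-7) = 0.212412
Numerator: $24,000.00 * 0.0347 = 832.8
PMT = 832.8 / 0.212412 = $3,920.67

$3,920.67


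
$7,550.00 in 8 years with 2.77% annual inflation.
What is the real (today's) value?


Formula: Real value = nominal / (1 + inflation)^years
Price level: (1 + 0.0277)^8 = 1.244316
Real value = $7,550.00 / 1.244316 = $6,067.59

$6,067.59


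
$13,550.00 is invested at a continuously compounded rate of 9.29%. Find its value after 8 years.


Formula: FV = P * e^(r*t)
Exponent: r*t = 0.0929 * 8 = 0.7432
e^(0.7432) = 2.102653
FV = $13,550.00 * 2.102653 = $28,490.95

$28,490.95


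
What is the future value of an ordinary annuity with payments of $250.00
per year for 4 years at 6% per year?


Formula: FV = PMT * ((1+r)^n - 1) / r
Growth factor: (1 + 0.06)^4 = 1.262477
Numerator: 1.262477 - 1 = 0.262477
FV = $250.00 * 0.262477 / 0.06 = $1,093.65

$1,093.65


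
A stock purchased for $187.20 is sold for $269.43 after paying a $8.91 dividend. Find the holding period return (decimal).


Formula: HPR = (P1 - P0 + D) / P0
Gain: $269.43 - $187.20 + $8.91 = $91.14
HPR = $91.14 / $187.20 = 0.4869

0.4869


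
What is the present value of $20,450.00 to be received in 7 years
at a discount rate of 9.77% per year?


Formula: PV = FV / (1 + r)^n
Substituting: PV = $20,450.00 / (1 + 0.0977)^7
Discount factor: (1.0977)^7 = 1.920373
PV = $20,450.00 / 1.920373 = $10,648.97

$10,648.97


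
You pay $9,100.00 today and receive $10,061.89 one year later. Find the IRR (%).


Formula: IRR = C1/C0 - 1
Substituting: IRR = $10,061.89 / $9,100.00 - 1
Ratio: 1.105702 - 1 = 0.105702
IRR = 10.5702%

10.5702%


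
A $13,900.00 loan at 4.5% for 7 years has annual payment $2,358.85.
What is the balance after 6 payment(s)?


Formula: Balance = PV*(1+r)^k - PMT*((1+r)^k - 1)/r
Growth: (1 + 0.045)^6 = 1.30226
Accumulated factor: ((1+r)^k - 1)/r = 6.716892
Balance = $13,900.00 * 1.30226 - $2,358.85 * 6.716892
Balance = $2,257.28

$2,257.28


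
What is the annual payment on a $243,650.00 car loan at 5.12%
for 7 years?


Formula: PMT = PV * r / (1 - (1+r)^(-n))
Denominator: 1 - (1 + 0.0512)^(-7) = 0.294978
Numerator: $243,650.00 * 0.0512 = 12474.88
PMT = 12474.88 / 0.294978 = $42,290.85

$42,290.85


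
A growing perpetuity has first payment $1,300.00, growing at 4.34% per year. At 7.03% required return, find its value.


Formula: PV = C / (r - g)
Spread: r - g = 0.0703 - 0.0434 = 0.0269
Substituting: PV = $1,300.00 / 0.0269
PV = $48,327.14

$48,327.14


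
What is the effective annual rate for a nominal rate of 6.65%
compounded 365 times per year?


Formula: EAR = (1 + r/m)^m - 1
Period rate: r/m = 0.0665 / 365 = 0.000182
Compounding: (1 + 0.000182)^365 = 1.068754
EAR = 1.068754 - 1 = 0.068754

0.068754


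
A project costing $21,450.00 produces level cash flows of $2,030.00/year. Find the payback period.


Formula: Payback = investment / annual cash flow
Substituting: Payback = $21,450.00 / $2,030.00
Payback = 10.5665 years

10.5665 years


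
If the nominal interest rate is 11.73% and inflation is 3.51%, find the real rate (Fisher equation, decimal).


Formula: (1 + r_real) = (1 + r_nom) / (1 + inflation)
Substituting: (1 + r_real) = 1.1173 / 1.0351
(1 + r_real) = 1.079413
r_real = 1.079413 - 1 = 0.079413

0.079413


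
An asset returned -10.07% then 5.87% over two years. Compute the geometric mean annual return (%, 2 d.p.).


Formula: Geometric mean = ((1+r1)*(1+r2))^(1/2) - 1
Product: (1 + -0.1007) * (1 + 0.0587) = 0.8993 * 1.0587 = 0.952089
Square root: 0.952089^0.5 = 0.97575
Geometric mean = 0.97575 - 1 = -0.02425
As percentage: -2.42%

-2.42%


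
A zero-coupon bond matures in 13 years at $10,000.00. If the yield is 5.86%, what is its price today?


Formula: Price = FV / (1 + r)^n
Substituting: Price = $10,000.00 / (1 + 0.0586)^13
Discount factor: (1.0586)^13 = 2.096595
Price = $10,000.00 / 2.096595 = $4,769.64

$4,769.64


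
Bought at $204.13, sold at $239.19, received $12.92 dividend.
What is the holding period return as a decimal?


Formula: HPR = (P1 - P0 + D) / P0
Gain: $239.19 - $204.13 + $12.92 = $47.98
HPR = $47.98 / $204.13 = 0.235

0.235


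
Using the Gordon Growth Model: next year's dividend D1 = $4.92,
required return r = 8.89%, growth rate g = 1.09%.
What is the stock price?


Formula: P = D1 / (r - g)
Spread: r - g = 0.0889 - 0.0109 = 0.078
Substituting: P = $4.92 / 0.078
P = $63.08

$63.08


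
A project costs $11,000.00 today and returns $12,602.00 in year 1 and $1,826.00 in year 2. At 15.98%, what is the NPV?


Formula: NPV = C0 + C1/(1+r) + C2/(1+r)^2
Discount C1: $12,602.00 / (1 + 0.1598) = $10,865.67
Discount C2: $1,826.00 / (1 + 0.1598)^2 = $1,357.48
NPV = -$11,000.00 + $10,865.67 + $1,357.48 = $1,223.15

$1,223.15


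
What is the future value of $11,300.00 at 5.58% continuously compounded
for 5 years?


Formula: FV = P * e^(r*t)
Exponent: r*t = 0.0558 * 5 = 0.279
e^(0.279) = 1.321807
FV = $11,300.00 * 1.321807 = $14,936.42

$14,936.42


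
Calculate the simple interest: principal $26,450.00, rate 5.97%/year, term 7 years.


Formula: I = P * r * t
Substituting: I = $26,450.00 * 0.0597 * 7
Step: I = $26,450.00 * 0.4179
I = $11,053.46

$11,053.46


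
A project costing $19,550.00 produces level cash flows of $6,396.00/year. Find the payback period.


Formula: Payback = investment / annual cash flow
Substituting: Payback = $19,550.00 / $6,396.00
Payback = 3.0566 years

3.0566 years


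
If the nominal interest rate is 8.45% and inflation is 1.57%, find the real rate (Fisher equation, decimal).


Formula: (1 + r_real) = (1 + r_nom) / (1 + inflation)
Substituting: (1 + r_real) = 1.0845 / 1.0157
(1 + r_real) = 1.067737
r_real = 1.067737 - 1 = 0.067737

0.067737


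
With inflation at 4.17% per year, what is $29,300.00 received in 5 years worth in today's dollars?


Formula: Real value = nominal / (1 + inflation)^years
Price level: (1 + 0.0417)^5 = 1.226629
Real value = $29,300.00 / 1.226629 = $23,886.60

$23,886.60


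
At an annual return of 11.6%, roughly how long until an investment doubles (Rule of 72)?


Formula: Years ≈ 72 / r
Substituting: Years ≈ 72 / 11.6
Years ≈ 6.2

6.2 years


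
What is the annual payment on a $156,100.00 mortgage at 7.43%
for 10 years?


Formula: PMT = PV * r / (1 - (1+r)^(-n))
Denominator: 1 - (1 + 0.0743)^(-10) = 0.511635
Numerator: $156,100.00 * 0.0743 = 11598.23
PMT = 11598.23 / 0.511635 = $22,668.94

$22,668.94


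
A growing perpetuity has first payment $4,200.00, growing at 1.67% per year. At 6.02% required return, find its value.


Formula: PV = C / (r - g)
Spread: r - g = 0.0602 - 0.0167 = 0.0435
Substituting: PV = $4,200.00 / 0.0435
PV = $96,551.72

$96,551.72


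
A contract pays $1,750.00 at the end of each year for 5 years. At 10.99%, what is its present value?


Formula: PV = PMT * (1 - (1+r)^(-n)) / r
Discount factor: (1 + 0.1099)^(-5) = 0.593719
Bracket: 1 - 0.593719 = 0.406281
PV = $1,750.00 * 0.406281 / 0.1099 = $6,469.45

$6,469.45


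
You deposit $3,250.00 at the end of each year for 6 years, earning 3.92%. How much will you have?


Formula: FV = PMT * ((1+r)^n - 1) / r
Growth factor: (1 + 0.0392)^6 = 1.25949
Numerator: 1.25949 - 1 = 0.25949
FV = $3,250.00 * 0.25949 / 0.0392 = $21,513.86

$21,513.86


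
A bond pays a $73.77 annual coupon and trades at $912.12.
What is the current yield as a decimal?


Formula: Current yield = annual coupon / price
Substituting: CY = $73.77 / $912.12
CY = 0.080878

0.080878


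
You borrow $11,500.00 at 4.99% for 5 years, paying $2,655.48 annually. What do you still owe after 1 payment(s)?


Formula: Balance = PV*(1+r)^k - PMT*((1+r)^k - 1)/r
Growth: (1 + 0.0499)^1 = 1.0499
Accumulated factor: ((1+r)^k - 1)/r = 1.0
Balance = $11,500.00 * 1.0499 - $2,655.48 * 1.0
Balance = $9,418.37

$9,418.37


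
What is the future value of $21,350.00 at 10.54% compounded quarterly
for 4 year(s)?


Formula: FV = P * (1 + r/m)^(m*t)
Period rate: r/m = 0.1054 / 4 = 0.02635
Total periods: m*t = 4 * 4 = 16
Growth factor: (1 + 0.02635)^16 = 1.5161
FV = $21,350.00 * 1.5161 = $32,368.73

$32,368.73


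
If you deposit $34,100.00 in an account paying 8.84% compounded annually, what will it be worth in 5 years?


Formula: FV = P * (1 + r)^n
Substituting: FV = $34,100.00 * (1 + 0.0884)^5
Growth factor: (1.0884)^5 = 1.527364
FV = $34,100.00 * 1.527364 = $52,083.13

$52,083.13


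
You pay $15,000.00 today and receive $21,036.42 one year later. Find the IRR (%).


Formula: IRR = C1/C0 - 1
Substituting: IRR = $21,036.42 / $15,000.00 - 1
Ratio: 1.402428 - 1 = 0.402428
IRR = 40.2428%

40.2428%


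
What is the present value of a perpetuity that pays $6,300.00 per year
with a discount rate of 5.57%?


Formula: PV = C / r
Substituting: PV = $6,300.00 / 0.0557
PV = $113,105.92

$113,105.92


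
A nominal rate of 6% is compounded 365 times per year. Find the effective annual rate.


Formula: EAR = (1 + r/m)^m - 1
Period rate: r/m = 0.06 / 365 = 0.000164
Compounding: (1 + 0.000164)^365 = 1.061831
EAR = 1.061831 - 1 = 0.061831

0.061831


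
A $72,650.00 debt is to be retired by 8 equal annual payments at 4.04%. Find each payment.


Formula: PMT = PV * r / (1 - (1+r)^(-n))
Denominator: 1 - (1 + 0.0404)^(-8) = 0.271554
Numerator: $72,650.00 * 0.0404 = 2935.06
PMT = 2935.06 / 0.271554 = $10,808.38

$10,808.38


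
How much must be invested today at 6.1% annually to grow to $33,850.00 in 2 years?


Formula: PV = FV / (1 + r)^n
Substituting: PV = $33,850.00 / (1 + 0.061)^2
Discount factor: (1.061)^2 = 1.125721
PV = $33,850.00 / 1.125721 = $30,069.62

$30,069.62


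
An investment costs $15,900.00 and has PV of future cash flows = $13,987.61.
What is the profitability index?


Formula: PI = PV(cash flows) / initial investment
Substituting: PI = $13,987.61 / $15,900.00
PI = 0.8797

0.8797


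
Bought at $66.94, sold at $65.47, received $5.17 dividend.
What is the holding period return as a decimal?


Formula: HPR = (P1 - P0 + D) / P0
Gain: $65.47 - $66.94 + $5.17 = $3.70
HPR = $3.70 / $66.94 = 0.0553

0.0553


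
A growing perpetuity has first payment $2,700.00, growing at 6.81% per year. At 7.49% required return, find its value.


Formula: PV = C / (r - g)
Spread: r - g = 0.0749 - 0.0681 = 0.0068
Substituting: PV = $2,700.00 / 0.0068
PV = $397,058.82

$397,058.82


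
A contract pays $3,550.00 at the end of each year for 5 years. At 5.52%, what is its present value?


Formula: PV = PMT * (1 - (1+r)^(-n)) / r
Discount factor: (1 + 0.0552)^(-5) = 0.76441
Bracket: 1 - 0.76441 = 0.23559
PV = $3,550.00 * 0.23559 / 0.0552 = $15,151.20

$15,151.20


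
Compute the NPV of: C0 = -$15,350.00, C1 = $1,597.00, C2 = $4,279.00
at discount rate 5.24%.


Formula: NPV = C0 + C1/(1+r) + C2/(1+r)^2
Discount C1: $1,597.00 / (1 + 0.0524) = $1,517.48
Discount C2: $4,279.00 / (1 + 0.0524)^2 = $3,863.50
NPV = -$15,350.00 + $1,517.48 + $3,863.50 = -$9,969.02

-$9,969.02


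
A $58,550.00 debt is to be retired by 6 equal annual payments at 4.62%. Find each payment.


Formula: PMT = PV * r / (1 - (1+r)^(-n))
Denominator: 1 - (1 + 0.0462)^(-6) = 0.237374
Numerator: $58,550.00 * 0.0462 = 2705.01
PMT = 2705.01 / 0.237374 = $11,395.57

$11,395.57


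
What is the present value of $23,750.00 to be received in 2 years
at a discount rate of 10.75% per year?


Formula: PV = FV / (1 + r)^n
Substituting: PV = $23,750.00 / (1 + 0.1075)^2
Discount factor: (1.1075)^2 = 1.226556
PV = $23,750.00 / 1.226556 = $19,363.16

$19,363.16


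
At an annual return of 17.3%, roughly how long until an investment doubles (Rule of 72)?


Formula: Years ≈ 72 / r
Substituting: Years ≈ 72 / 17.3
Years ≈ 4.2

4.2 years


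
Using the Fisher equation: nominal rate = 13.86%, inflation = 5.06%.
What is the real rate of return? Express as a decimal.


Formula: (1 + r_real) = (1 + r_nom) / (1 + inflation)
Substituting: (1 + r_real) = 1.1386 / 1.0506
(1 + r_real) = 1.083762
r_real = 1.083762 - 1 = 0.083762

0.083762


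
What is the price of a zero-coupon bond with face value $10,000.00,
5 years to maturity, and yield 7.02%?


Formula: Price = FV / (1 + r)^n
Substituting: Price = $10,000.00 / (1 + 0.0702)^5
Discount factor: (1.0702)^5 = 1.403863
Price = $10,000.00 / 1.403863 = $7,123.20

$7,123.20


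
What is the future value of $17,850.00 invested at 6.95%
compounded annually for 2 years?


Formula: FV = P * (1 + r)^n
Substituting: FV = $17,850.00 * (1 + 0.0695)^2
Growth factor: (1.0695)^2 = 1.14383
FV = $17,850.00 * 1.14383 = $20,417.37

$20,417.37


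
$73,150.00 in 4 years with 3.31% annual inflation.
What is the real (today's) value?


Formula: Real value = nominal / (1 + inflation)^years
Price level: (1 + 0.0331)^4 = 1.13912
Real value = $73,150.00 / 1.13912 = $64,216.24

$64,216.24


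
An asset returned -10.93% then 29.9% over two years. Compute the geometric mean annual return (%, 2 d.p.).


Formula: Geometric mean = ((1+r1)*(1+r2))^(1/2) - 1
Product: (1 + -0.1093) * (1 + 0.299) = 0.8907 * 1.299 = 1.157019
Square root: 1.157019^0.5 = 1.075648
Geometric mean = 1.075648 - 1 = 0.075648
As percentage: 7.56%

7.56%


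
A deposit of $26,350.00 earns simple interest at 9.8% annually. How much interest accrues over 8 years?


Formula: I = P * r * t
Substituting: I = $26,350.00 * 0.098 * 8
Step: I = $26,350.00 * 0.784
I = $20,658.40

$20,658.40


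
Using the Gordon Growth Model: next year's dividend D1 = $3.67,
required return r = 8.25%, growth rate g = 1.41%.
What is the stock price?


Formula: P = D1 / (r - g)
Spread: r - g = 0.0825 - 0.0141 = 0.0684
Substituting: P = $3.67 / 0.0684
P = $53.65

$53.65


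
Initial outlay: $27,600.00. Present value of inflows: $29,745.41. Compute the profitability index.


Formula: PI = PV(cash flows) / initial investment
Substituting: PI = $29,745.41 / $27,600.00
PI = 1.0777

1.0777


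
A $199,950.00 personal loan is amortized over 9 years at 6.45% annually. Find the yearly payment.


Formula: PMT = PV * r / (1 - (1+r)^(-n))
Denominator: 1 - (1 + 0.0645)^(-9) = 0.430244
Numerator: $199,950.00 * 0.0645 = 12896.775
PMT = 12896.775 / 0.430244 = $29,975.50

$29,975.50


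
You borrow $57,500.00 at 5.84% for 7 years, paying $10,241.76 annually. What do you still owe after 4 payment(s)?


Formula: Balance = PV*(1+r)^k - PMT*((1+r)^k - 1)/r
Growth: (1 + 0.0584)^4 = 1.254872
Accumulated factor: ((1+r)^k - 1)/r = 4.364241
Balance = $57,500.00 * 1.254872 - $10,241.76 * 4.364241
Balance = $27,457.61

$27,457.61


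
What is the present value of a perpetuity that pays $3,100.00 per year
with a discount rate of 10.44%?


Formula: PV = C / r
Substituting: PV = $3,100.00 / 0.1044
PV = $29,693.49

$29,693.49


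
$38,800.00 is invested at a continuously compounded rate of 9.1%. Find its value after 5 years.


Formula: FV = P * e^(r*t)
Exponent: r*t = 0.091 * 5 = 0.455
e^(0.455) = 1.576173
FV = $38,800.00 * 1.576173 = $61,155.53

$61,155.53


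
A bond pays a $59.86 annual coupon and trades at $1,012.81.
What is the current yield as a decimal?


Formula: Current yield = annual coupon / price
Substituting: CY = $59.86 / $1,012.81
CY = 0.059103

0.059103


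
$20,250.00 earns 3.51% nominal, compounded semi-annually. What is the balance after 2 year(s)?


Formula: FV = P * (1 + r/m)^(m*t)
Period rate: r/m = 0.0351 / 2 = 0.01755
Total periods: m*t = 2 * 2 = 4
Growth factor: (1 + 0.01755)^4 = 1.07207
FV = $20,250.00 * 1.07207 = $21,709.41

$21,709.41


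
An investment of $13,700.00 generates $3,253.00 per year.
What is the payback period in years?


Formula: Payback = investment / annual cash flow
Substituting: Payback = $13,700.00 / $3,253.00
Payback = 4.2115 years

4.2115 years


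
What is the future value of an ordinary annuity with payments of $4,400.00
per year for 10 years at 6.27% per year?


Formula: FV = PMT * ((1+r)^n - 1) / r
Growth factor: (1 + 0.0627)^10 = 1.83699
Numerator: 1.83699 - 1 = 0.83699
FV = $4,400.00 * 0.83699 / 0.0627 = $58,736.14

$58,736.14


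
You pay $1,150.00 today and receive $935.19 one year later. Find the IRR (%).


Formula: IRR = C1/C0 - 1
Substituting: IRR = $935.19 / $1,150.00 - 1
Ratio: 0.813209 - 1 = -0.186791
IRR = -18.6791%

-18.6791%


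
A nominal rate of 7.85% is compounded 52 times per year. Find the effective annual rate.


Formula: EAR = (1 + r/m)^m - 1
Period rate: r/m = 0.0785 / 52 = 0.00151
Compounding: (1 + 0.00151)^52 = 1.081599
EAR = 1.081599 - 1 = 0.081599

0.081599


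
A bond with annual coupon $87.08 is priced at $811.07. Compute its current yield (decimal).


Formula: Current yield = annual coupon / price
Substituting: CY = $87.08 / $811.07
CY = 0.107364

0.107364


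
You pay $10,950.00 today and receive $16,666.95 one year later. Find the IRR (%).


Formula: IRR = C1/C0 - 1
Substituting: IRR = $16,666.95 / $10,950.00 - 1
Ratio: 1.522096 - 1 = 0.522096
IRR = 52.2096%

52.2096%


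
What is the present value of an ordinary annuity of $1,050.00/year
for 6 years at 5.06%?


Formula: PV = PMT * (1 - (1+r)^(-n)) / r
Discount factor: (1 + 0.0506)^(-6) = 0.743662
Bracket: 1 - 0.743662 = 0.256338
PV = $1,050.00 * 0.256338 / 0.0506 = $5,319.27

$5,319.27


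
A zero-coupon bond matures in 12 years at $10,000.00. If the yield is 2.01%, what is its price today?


Formula: Price = FV / (1 + r)^n
Substituting: Price = $10,000.00 / (1 + 0.0201)^12
Discount factor: (1.0201)^12 = 1.269735
Price = $10,000.00 / 1.269735 = $7,875.66

$7,875.66


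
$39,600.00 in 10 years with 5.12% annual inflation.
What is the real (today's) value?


Formula: Real value = nominal / (1 + inflation)^years
Price level: (1 + 0.0512)^10 = 1.647607
Real value = $39,600.00 / 1.647607 = $24,034.86

$24,034.86


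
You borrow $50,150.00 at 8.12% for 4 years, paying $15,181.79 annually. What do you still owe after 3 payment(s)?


Formula: Balance = PV*(1+r)^k - PMT*((1+r)^k - 1)/r
Growth: (1 + 0.0812)^3 = 1.263916
Accumulated factor: ((1+r)^k - 1)/r = 3.250193
Balance = $50,150.00 * 1.263916 - $15,181.79 * 3.250193
Balance = $14,041.62

$14,041.62


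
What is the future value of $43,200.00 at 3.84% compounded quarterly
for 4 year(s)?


Formula: FV = P * (1 + r/m)^(m*t)
Period rate: r/m = 0.0384 / 4 = 0.0096
Total periods: m*t = 4 * 4 = 16
Growth factor: (1 + 0.0096)^16 = 1.16517
FV = $43,200.00 * 1.16517 = $50,335.36

$50,335.36


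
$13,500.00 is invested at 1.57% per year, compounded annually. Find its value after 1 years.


Formula: FV = P * (1 + r)^n
Substituting: FV = $13,500.00 * (1 + 0.0157)^1
Growth factor: (1.0157)^1 = 1.0157
FV = $13,500.00 * 1.0157 = $13,711.95

$13,711.95


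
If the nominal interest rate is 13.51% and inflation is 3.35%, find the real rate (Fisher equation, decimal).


Formula: (1 + r_real) = (1 + r_nom) / (1 + inflation)
Substituting: (1 + r_real) = 1.1351 / 1.0335
(1 + r_real) = 1.098307
r_real = 1.098307 - 1 = 0.098307

0.098307


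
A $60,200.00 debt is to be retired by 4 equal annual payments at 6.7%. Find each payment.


Formula: PMT = PV * r / (1 - (1+r)^(-n))
Denominator: 1 - (1 + 0.067)^(-4) = 0.228489
Numerator: $60,200.00 * 0.067 = 4033.4
PMT = 4033.4 / 0.228489 = $17,652.52

$17,652.52


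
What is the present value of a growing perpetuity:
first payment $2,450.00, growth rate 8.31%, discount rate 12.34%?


Formula: PV = C / (r - g)
Spread: r - g = 0.1234 - 0.0831 = 0.0403
Substituting: PV = $2,450.00 / 0.0403
PV = $60,794.04

$60,794.04


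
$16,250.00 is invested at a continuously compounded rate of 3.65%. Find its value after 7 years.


Formula: FV = P * e^(r*t)
Exponent: r*t = 0.0365 * 7 = 0.2555
e^(0.2555) = 1.291107
FV = $16,250.00 * 1.291107 = $20,980.49

$20,980.49


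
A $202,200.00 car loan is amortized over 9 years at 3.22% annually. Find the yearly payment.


Formula: PMT = PV * r / (1 - (1+r)^(-n))
Denominator: 1 - (1 + 0.0322)^(-9) = 0.24816
Numerator: $202,200.00 * 0.0322 = 6510.84
PMT = 6510.84 / 0.24816 = $26,236.44

$26,236.44


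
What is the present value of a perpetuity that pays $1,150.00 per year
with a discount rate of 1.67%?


Formula: PV = C / r
Substituting: PV = $1,150.00 / 0.0167
PV = $68,862.28

$68,862.28


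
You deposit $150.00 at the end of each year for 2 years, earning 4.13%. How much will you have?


Formula: FV = PMT * ((1+r)^n - 1) / r
Growth factor: (1 + 0.0413)^2 = 1.084306
Numerator: 1.084306 - 1 = 0.084306
FV = $150.00 * 0.084306 / 0.0413 = $306.20

$306.20


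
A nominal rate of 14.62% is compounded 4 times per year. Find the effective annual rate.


Formula: EAR = (1 + r/m)^m - 1
Period rate: r/m = 0.1462 / 4 = 0.03655
Compounding: (1 + 0.03655)^4 = 1.154413
EAR = 1.154413 - 1 = 0.154413

0.154413


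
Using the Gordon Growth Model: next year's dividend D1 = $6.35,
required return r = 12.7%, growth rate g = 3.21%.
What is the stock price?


Formula: P = D1 / (r - g)
Spread: r - g = 0.127 - 0.0321 = 0.0949
Substituting: P = $6.35 / 0.0949
P = $66.91

$66.91


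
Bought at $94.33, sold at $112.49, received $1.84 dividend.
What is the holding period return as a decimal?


Formula: HPR = (P1 - P0 + D) / P0
Gain: $112.49 - $94.33 + $1.84 = $20.00
HPR = $20.00 / $94.33 = 0.212

0.212


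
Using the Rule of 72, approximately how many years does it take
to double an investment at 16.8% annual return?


Formula: Years ≈ 72 / r
Substituting: Years ≈ 72 / 16.8
Years ≈ 4.3

4.3 years


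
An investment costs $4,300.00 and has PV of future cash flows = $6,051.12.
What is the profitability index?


Formula: PI = PV(cash flows) / initial investment
Substituting: PI = $6,051.12 / $4,300.00
PI = 1.4072

1.4072


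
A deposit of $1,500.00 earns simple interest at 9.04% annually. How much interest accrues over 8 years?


Formula: I = P * r * t
Substituting: I = $1,500.00 * 0.0904 * 8
Step: I = $1,500.00 * 0.7232
I = $1,084.80

$1,084.80


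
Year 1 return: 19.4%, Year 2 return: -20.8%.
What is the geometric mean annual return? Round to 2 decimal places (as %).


Formula: Geometric mean = ((1+r1)*(1+r2))^(1/2) - 1
Product: (1 + 0.194) * (1 + -0.208) = 1.194 * 0.792 = 0.945648
Square root: 0.945648^0.5 = 0.972444
Geometric mean = 0.972444 - 1 = -0.027556
As percentage: -2.76%

-2.76%


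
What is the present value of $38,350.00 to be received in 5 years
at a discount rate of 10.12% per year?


Formula: PV = FV / (1 + r)^n
Substituting: PV = $38,350.00 / (1 + 0.1012)^5
Discount factor: (1.1012)^5 = 1.619314
PV = $38,350.00 / 1.619314 = $23,682.87

$23,682.87


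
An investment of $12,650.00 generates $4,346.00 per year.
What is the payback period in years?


Formula: Payback = investment / annual cash flow
Substituting: Payback = $12,650.00 / $4,346.00
Payback = 2.9107 years

2.9107 years


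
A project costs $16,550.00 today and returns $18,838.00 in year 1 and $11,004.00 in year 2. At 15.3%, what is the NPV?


Formula: NPV = C0 + C1/(1+r) + C2/(1+r)^2
Discount C1: $18,838.00 / (1 + 0.153) = $16,338.25
Discount C2: $11,004.00 / (1 + 0.153)^2 = $8,277.36
NPV = -$16,550.00 + $16,338.25 + $8,277.36 = $8,065.61

$8,065.61


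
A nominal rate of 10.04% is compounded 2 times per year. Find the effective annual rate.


Formula: EAR = (1 + r/m)^m - 1
Period rate: r/m = 0.1004 / 2 = 0.0502
Compounding: (1 + 0.0502)^2 = 1.10292
EAR = 1.10292 - 1 = 0.10292

0.10292


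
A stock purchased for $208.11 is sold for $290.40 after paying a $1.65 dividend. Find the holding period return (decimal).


Formula: HPR = (P1 - P0 + D) / P0
Gain: $290.40 - $208.11 + $1.65 = $83.94
HPR = $83.94 / $208.11 = 0.4033

0.4033


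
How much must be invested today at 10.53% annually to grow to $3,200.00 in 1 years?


Formula: PV = FV / (1 + r)^n
Substituting: PV = $3,200.00 / (1 + 0.1053)^1
Discount factor: (1.1053)^1 = 1.1053
PV = $3,200.00 / 1.1053 = $2,895.14

$2,895.14


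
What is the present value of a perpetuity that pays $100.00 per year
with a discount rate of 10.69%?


Formula: PV = C / r
Substituting: PV = $100.00 / 0.1069
PV = $935.45

$935.45


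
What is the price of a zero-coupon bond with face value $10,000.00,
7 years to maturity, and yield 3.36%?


Formula: Price = FV / (1 + r)^n
Substituting: Price = $10,000.00 / (1 + 0.0336)^7
Discount factor: (1.0336)^7 = 1.260281
Price = $10,000.00 / 1.260281 = $7,934.74

$7,934.74


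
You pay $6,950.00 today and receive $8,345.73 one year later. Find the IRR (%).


Formula: IRR = C1/C0 - 1
Substituting: IRR = $8,345.73 / $6,950.00 - 1
Ratio: 1.200824 - 1 = 0.200824
IRR = 20.0824%

20.0824%


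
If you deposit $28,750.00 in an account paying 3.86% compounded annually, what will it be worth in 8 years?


Formula: FV = P * (1 + r)^n
Substituting: FV = $28,750.00 * (1 + 0.0386)^8
Growth factor: (1.0386)^8 = 1.3539
FV = $28,750.00 * 1.3539 = $38,924.62

$38,924.62


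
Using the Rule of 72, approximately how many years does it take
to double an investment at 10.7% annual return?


Formula: Years ≈ 72 / r
Substituting: Years ≈ 72 / 10.7
Years ≈ 6.7

6.7 years


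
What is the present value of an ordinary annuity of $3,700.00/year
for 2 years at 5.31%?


Formula: PV = PMT * (1 - (1+r)^(-n)) / r
Discount factor: (1 + 0.0531)^(-2) = 0.901697
Bracket: 1 - 0.901697 = 0.098303
PV = $3,700.00 * 0.098303 / 0.0531 = $6,849.72

$6,849.72


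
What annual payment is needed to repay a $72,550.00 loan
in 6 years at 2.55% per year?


Formula: PMT = PV * r / (1 - (1+r)^(-n))
Denominator: 1 - (1 + 0.0255)^(-6) = 0.140223
Numerator: $72,550.00 * 0.0255 = 1850.025
PMT = 1850.025 / 0.140223 = $13,193.48

$13,193.48


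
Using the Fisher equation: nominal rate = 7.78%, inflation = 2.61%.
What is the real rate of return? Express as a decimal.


Formula: (1 + r_real) = (1 + r_nom) / (1 + inflation)
Substituting: (1 + r_real) = 1.0778 / 1.0261
(1 + r_real) = 1.050385
r_real = 1.050385 - 1 = 0.050385

0.050385


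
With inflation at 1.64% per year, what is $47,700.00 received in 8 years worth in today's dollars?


Formula: Real value = nominal / (1 + inflation)^years
Price level: (1 + 0.0164)^8 = 1.138983
Real value = $47,700.00 / 1.138983 = $41,879.47

$41,879.47


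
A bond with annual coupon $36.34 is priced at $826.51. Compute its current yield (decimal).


Formula: Current yield = annual coupon / price
Substituting: CY = $36.34 / $826.51
CY = 0.043968

0.043968


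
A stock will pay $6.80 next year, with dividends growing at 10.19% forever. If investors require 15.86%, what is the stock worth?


Formula: P = D1 / (r - g)
Spread: r - g = 0.1586 - 0.1019 = 0.0567
Substituting: P = $6.80 / 0.0567
P = $119.93

$119.93


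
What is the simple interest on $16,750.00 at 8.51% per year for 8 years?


Formula: I = P * r * t
Substituting: I = $16,750.00 * 0.0851 * 8
Step: I = $16,750.00 * 0.6808
I = $11,403.40

$11,403.40


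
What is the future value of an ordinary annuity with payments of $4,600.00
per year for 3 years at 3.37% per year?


Formula: FV = PMT * ((1+r)^n - 1) / r
Growth factor: (1 + 0.0337)^3 = 1.104545
Numerator: 1.104545 - 1 = 0.104545
FV = $4,600.00 * 0.104545 / 0.0337 = $14,270.28

$14,270.28


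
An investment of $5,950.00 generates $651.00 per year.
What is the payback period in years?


Formula: Payback = investment / annual cash flow
Substituting: Payback = $5,950.00 / $651.00
Payback = 9.1398 years

9.1398 years


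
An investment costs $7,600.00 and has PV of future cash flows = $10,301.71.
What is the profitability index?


Formula: PI = PV(cash flows) / initial investment
Substituting: PI = $10,301.71 / $7,600.00
PI = 1.3555

1.3555


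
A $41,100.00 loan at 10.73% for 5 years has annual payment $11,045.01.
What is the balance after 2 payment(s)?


Formula: Balance = PV*(1+r)^k - PMT*((1+r)^k - 1)/r
Growth: (1 + 0.1073)^2 = 1.226113
Accumulated factor: ((1+r)^k - 1)/r = 2.1073
Balance = $41,100.00 * 1.226113 - $11,045.01 * 2.1073
Balance = $27,118.11

$27,118.11


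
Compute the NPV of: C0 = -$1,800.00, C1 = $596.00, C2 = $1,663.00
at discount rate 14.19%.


Formula: NPV = C0 + C1/(1+r) + C2/(1+r)^2
Discount C1: $596.00 / (1 + 0.1419) = $521.94
Discount C2: $1,663.00 / (1 + 0.1419)^2 = $1,275.37
NPV = -$1,800.00 + $521.94 + $1,275.37 = -$2.69

-$2.69


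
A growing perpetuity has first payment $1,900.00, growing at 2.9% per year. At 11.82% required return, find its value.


Formula: PV = C / (r - g)
Spread: r - g = 0.1182 - 0.029 = 0.0892
Substituting: PV = $1,900.00 / 0.0892
PV = $21,300.45

$21,300.45


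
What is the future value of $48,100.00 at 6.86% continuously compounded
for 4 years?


Formula: FV = P * e^(r*t)
Exponent: r*t = 0.0686 * 4 = 0.2744
e^(0.2744) = 1.315741
FV = $48,100.00 * 1.315741 = $63,287.14

$63,287.14


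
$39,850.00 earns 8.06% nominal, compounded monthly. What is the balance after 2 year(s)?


Formula: FV = P * (1 + r/m)^(m*t)
Period rate: r/m = 0.0806 / 12 = 0.006717
Total periods: m*t = 12 * 2 = 24
Growth factor: (1 + 0.006717)^24 = 1.174287
FV = $39,850.00 * 1.174287 = $46,795.33

$46,795.33


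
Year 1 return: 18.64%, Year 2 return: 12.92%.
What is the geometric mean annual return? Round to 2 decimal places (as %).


Formula: Geometric mean = ((1+r1)*(1+r2))^(1/2) - 1
Product: (1 + 0.1864) * (1 + 0.1292) = 1.1864 * 1.1292 = 1.339683
Square root: 1.339683^0.5 = 1.157447
Geometric mean = 1.157447 - 1 = 0.157447
As percentage: 15.74%

15.74%


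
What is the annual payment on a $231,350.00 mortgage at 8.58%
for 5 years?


Formula: PMT = PV * r / (1 - (1+r)^(-n))
Denominator: 1 - (1 + 0.0858)^(-5) = 0.337401
Numerator: $231,350.00 * 0.0858 = 19849.83
PMT = 19849.83 / 0.337401 = $58,831.58

$58,831.58


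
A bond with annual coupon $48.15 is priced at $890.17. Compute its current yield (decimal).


Formula: Current yield = annual coupon / price
Substituting: CY = $48.15 / $890.17
CY = 0.054091

0.054091


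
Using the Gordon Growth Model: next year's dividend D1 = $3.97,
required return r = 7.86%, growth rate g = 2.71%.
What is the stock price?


Formula: P = D1 / (r - g)
Spread: r - g = 0.0786 - 0.0271 = 0.0515
Substituting: P = $3.97 / 0.0515
P = $77.09

$77.09


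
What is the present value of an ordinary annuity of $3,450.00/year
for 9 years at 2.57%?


Formula: PV = PMT * (1 - (1+r)^(-n)) / r
Discount factor: (1 + 0.0257)^(-9) = 0.795824
Bracket: 1 - 0.795824 = 0.204176
PV = $3,450.00 * 0.204176 / 0.0257 = $27,408.90

$27,408.90


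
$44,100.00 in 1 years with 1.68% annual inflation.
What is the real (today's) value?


Formula: Real value = nominal / (1 + inflation)^years
Price level: (1 + 0.0168)^1 = 1.0168
Real value = $44,100.00 / 1.0168 = $43,371.36

$43,371.36
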